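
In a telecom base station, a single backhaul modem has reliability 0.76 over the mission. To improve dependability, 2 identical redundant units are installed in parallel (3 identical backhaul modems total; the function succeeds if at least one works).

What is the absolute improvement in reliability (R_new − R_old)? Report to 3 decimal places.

0.226

R_before = 0.76
R_after = 1 − (1 − 0.76)^3 = 0.986
ΔR = 0.986 − 0.76 = 0.226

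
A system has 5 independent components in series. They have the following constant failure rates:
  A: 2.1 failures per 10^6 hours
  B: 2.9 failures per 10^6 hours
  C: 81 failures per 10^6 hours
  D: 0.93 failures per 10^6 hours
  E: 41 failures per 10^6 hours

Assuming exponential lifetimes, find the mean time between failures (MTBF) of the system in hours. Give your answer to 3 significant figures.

Series of exponential components: λ_sys = Σ λ_i
λ_sys = 0.0000021 + 0.0000029 + 0.000081 + 0.00000093 + 0.000041 = 1.2793e-04 /h
MTBF = 1 / λ_sys = 7820 h

7820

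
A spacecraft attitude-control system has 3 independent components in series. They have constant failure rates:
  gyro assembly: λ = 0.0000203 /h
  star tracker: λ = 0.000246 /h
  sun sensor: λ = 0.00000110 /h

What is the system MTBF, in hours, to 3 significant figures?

Series of exponential components: λ_sys = Σ λ_i
λ_sys = 0.0000203 + 0.000246 + 0.00000110 = 2.6740e-04 /h
MTBF = 1 / λ_sys = 3740 h

3740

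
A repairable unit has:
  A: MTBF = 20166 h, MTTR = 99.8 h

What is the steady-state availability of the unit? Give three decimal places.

0.995

A(A) = MTBF/(MTBF+MTTR) = 20166/(20166+99.8) = 0.995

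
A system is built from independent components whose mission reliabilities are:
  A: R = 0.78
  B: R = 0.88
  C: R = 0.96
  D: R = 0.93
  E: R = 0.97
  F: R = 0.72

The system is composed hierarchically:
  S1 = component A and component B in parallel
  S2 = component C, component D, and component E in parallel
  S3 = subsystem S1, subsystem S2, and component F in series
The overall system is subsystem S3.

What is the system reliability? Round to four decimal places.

0.7009

Parallel (A and B): 1 − (1 − 0.780000)(1 − 0.880000) = 0.973600
Parallel (C, D, and E): 1 − (1 − 0.960000)(1 − 0.930000)(1 − 0.970000) = 0.999916
Series ([0.973600], [0.999916], and F): 0.973600 × 0.999916 × 0.720000 = 0.7009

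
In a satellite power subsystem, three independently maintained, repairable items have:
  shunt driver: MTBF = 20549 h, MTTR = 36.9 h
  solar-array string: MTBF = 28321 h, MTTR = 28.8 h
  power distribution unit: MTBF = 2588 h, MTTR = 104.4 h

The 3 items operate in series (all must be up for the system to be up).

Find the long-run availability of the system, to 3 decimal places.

A(shunt driver) = MTBF/(MTBF+MTTR) = 20549/(20549+36.9) = 0.998208
A(solar-array string) = MTBF/(MTBF+MTTR) = 28321/(28321+28.8) = 0.998984
A(power distribution unit) = MTBF/(MTBF+MTTR) = 2588/(2588+104.4) = 0.961224
Series availability: 0.998208 × 0.998984 × 0.961224 = 0.959

0.959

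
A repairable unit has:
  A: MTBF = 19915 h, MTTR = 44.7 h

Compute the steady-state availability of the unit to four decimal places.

A(A) = MTBF/(MTBF+MTTR) = 19915/(19915+44.7) = 0.9978

0.9978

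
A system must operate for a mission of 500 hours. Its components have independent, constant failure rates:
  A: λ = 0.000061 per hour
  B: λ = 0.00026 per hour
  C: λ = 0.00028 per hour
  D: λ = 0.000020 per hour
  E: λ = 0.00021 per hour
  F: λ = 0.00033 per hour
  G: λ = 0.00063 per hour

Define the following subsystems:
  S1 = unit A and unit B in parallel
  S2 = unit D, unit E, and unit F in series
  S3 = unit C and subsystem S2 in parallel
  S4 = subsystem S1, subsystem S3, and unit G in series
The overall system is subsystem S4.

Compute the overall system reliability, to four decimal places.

0.7039

R(A) = exp(−0.000061 × 500) = 0.969960
R(B) = exp(−0.00026 × 500) = 0.878095
R(C) = exp(−0.00028 × 500) = 0.869358
R(D) = exp(−0.000020 × 500) = 0.990050
R(E) = exp(−0.00021 × 500) = 0.900325
R(F) = exp(−0.00033 × 500) = 0.847894
R(G) = exp(−0.00063 × 500) = 0.729789
Parallel (A and B): 1 − (1 − 0.969960)(1 − 0.878095) = 0.996338
Series (D, E, and F): 0.990050 × 0.900325 × 0.847894 = 0.755785
Parallel (C and [0.755785]): 1 − (1 − 0.869358)(1 − 0.755785) = 0.968095
Series ([0.996338], [0.968095], and G): 0.996338 × 0.968095 × 0.729789 = 0.7039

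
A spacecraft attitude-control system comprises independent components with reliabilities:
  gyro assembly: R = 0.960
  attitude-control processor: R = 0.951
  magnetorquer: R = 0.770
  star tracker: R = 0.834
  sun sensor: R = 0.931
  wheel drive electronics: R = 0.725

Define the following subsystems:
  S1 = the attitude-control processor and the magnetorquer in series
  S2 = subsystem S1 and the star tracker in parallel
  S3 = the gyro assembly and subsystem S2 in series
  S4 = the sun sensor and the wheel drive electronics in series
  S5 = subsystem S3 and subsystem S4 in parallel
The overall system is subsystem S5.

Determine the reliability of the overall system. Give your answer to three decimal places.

Series (attitude-control processor and magnetorquer): 0.95100 × 0.77000 = 0.73227
Parallel ([0.73227] and star tracker): 1 − (1 − 0.73227)(1 − 0.83400) = 0.95556
Series (gyro assembly and [0.95556]): 0.96000 × 0.95556 = 0.91734
Series (sun sensor and wheel drive electronics): 0.93100 × 0.72500 = 0.67498
Parallel ([0.91734] and [0.67498]): 1 − (1 − 0.91734)(1 − 0.67498) = 0.973

0.973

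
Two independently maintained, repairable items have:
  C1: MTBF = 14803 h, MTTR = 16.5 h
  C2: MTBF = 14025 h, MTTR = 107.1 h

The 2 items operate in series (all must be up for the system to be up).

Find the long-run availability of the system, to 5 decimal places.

A(C1) = MTBF/(MTBF+MTTR) = 14803/(14803+16.5) = 0.998887
A(C2) = MTBF/(MTBF+MTTR) = 14025/(14025+107.1) = 0.992422
Series availability: 0.998887 × 0.992422 = 0.99132

0.99132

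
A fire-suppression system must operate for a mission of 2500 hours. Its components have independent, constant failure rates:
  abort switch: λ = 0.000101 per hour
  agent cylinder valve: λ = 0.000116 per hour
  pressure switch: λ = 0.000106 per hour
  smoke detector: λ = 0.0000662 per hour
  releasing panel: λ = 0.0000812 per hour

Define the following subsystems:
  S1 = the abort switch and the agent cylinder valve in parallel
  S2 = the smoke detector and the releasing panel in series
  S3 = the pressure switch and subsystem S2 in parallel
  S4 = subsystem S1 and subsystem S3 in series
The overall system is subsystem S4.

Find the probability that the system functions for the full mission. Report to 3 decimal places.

R(abort switch) = exp(−0.000101 × 2500) = 0.77686
R(agent cylinder valve) = exp(−0.000116 × 2500) = 0.74826
R(pressure switch) = exp(−0.000106 × 2500) = 0.76721
R(smoke detector) = exp(−0.0000662 × 2500) = 0.84747
R(releasing panel) = exp(−0.0000812 × 2500) = 0.81628
Parallel (abort switch and agent cylinder valve): 1 − (1 − 0.77686)(1 − 0.74826) = 0.94383
Series (smoke detector and releasing panel): 0.84747 × 0.81628 = 0.69177
Parallel (pressure switch and [0.69177]): 1 − (1 − 0.76721)(1 − 0.69177) = 0.92825
Series ([0.94383] and [0.92825]): 0.94383 × 0.92825 = 0.876

0.876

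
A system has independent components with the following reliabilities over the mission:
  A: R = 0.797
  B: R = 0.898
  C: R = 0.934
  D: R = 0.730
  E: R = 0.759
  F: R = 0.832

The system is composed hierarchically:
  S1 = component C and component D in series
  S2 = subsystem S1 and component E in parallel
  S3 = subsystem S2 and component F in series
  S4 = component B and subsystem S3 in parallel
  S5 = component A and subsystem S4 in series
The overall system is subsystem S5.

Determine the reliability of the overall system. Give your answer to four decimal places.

Series (C and D): 0.934000 × 0.730000 = 0.681820
Parallel ([0.681820] and E): 1 − (1 − 0.681820)(1 − 0.759000) = 0.923319
Series ([0.923319] and F): 0.923319 × 0.832000 = 0.768201
Parallel (B and [0.768201]): 1 − (1 − 0.898000)(1 − 0.768201) = 0.976357
Series (A and [0.976357]): 0.797000 × 0.976357 = 0.7782

0.7782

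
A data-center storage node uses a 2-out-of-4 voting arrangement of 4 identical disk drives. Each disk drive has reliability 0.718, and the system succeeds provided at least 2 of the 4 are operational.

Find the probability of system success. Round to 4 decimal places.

0.9293

R = Σ_{i=2}^{4} C(4,i) p^i (1−p)^{4−i} with p = 0.718
C(4,2)·0.718^2·0.282^2 = 0.245979
C(4,3)·0.718^3·0.282^1 = 0.417525
C(4,4)·0.718^4·0.282^0 = 0.265765
Sum = 0.9293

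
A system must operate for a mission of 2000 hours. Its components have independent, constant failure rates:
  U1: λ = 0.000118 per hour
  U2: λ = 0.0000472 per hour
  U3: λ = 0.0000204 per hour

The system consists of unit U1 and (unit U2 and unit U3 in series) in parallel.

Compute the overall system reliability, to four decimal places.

0.9734

R(U1) = exp(−0.000118 × 2000) = 0.789781
R(U2) = exp(−0.0000472 × 2000) = 0.909919
R(U3) = exp(−0.0000204 × 2000) = 0.960021
Series (U2 and U3): 0.909919 × 0.960021 = 0.873541
Parallel (U1 and [0.873541]): 1 − (1 − 0.789781)(1 − 0.873541) = 0.9734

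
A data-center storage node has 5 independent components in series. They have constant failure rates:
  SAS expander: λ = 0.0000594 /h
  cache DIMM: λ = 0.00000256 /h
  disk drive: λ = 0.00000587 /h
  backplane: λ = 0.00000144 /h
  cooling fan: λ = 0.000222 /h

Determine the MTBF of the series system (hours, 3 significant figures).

Series of exponential components: λ_sys = Σ λ_i
λ_sys = 0.0000594 + 0.00000256 + 0.00000587 + 0.00000144 + 0.000222 = 2.9127e-04 /h
MTBF = 1 / λ_sys = 3430 h

3430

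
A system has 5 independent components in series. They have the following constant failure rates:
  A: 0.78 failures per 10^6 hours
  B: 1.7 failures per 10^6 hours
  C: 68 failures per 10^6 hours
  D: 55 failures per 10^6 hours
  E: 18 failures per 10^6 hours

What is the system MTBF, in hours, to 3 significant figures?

Series of exponential components: λ_sys = Σ λ_i
λ_sys = 0.00000078 + 0.0000017 + 0.000068 + 0.000055 + 0.000018 = 1.4348e-04 /h
MTBF = 1 / λ_sys = 6970 h

6970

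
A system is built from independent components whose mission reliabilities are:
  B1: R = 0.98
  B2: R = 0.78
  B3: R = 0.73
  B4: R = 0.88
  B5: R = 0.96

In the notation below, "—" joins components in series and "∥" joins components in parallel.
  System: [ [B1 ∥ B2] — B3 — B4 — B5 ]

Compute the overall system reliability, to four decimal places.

Parallel (B1 and B2): 1 − (1 − 0.980000)(1 − 0.780000) = 0.995600
Series ([0.995600], B3, B4, and B5): 0.995600 × 0.730000 × 0.880000 × 0.960000 = 0.6140

0.6140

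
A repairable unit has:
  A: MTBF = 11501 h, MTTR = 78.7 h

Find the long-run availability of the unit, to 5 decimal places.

0.99320

A(A) = MTBF/(MTBF+MTTR) = 11501/(11501+78.7) = 0.99320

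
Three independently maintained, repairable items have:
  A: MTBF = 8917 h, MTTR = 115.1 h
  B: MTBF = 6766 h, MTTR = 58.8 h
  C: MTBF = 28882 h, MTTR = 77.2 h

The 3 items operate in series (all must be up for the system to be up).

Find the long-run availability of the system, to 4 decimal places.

0.9761

A(A) = MTBF/(MTBF+MTTR) = 8917/(8917+115.1) = 0.987257
A(B) = MTBF/(MTBF+MTTR) = 6766/(6766+58.8) = 0.991384
A(C) = MTBF/(MTBF+MTTR) = 28882/(28882+77.2) = 0.997334
Series availability: 0.987257 × 0.991384 × 0.997334 = 0.9761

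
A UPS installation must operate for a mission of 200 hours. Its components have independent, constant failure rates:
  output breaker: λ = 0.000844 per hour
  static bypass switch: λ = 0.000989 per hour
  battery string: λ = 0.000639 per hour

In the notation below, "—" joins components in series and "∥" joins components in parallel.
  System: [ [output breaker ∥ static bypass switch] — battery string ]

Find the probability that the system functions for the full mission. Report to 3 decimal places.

0.855

R(output breaker) = exp(−0.000844 × 200) = 0.84468
R(static bypass switch) = exp(−0.000989 × 200) = 0.82053
R(battery string) = exp(−0.000639 × 200) = 0.88003
Parallel (output breaker and static bypass switch): 1 − (1 − 0.84468)(1 − 0.82053) = 0.97212
Series ([0.97212] and battery string): 0.97212 × 0.88003 = 0.855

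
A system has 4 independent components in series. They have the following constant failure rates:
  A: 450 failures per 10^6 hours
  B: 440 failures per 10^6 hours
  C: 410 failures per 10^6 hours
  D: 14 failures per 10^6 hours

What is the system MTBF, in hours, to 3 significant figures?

Series of exponential components: λ_sys = Σ λ_i
λ_sys = 0.00045 + 0.00044 + 0.00041 + 0.000014 = 1.3140e-03 /h
MTBF = 1 / λ_sys = 761 h

761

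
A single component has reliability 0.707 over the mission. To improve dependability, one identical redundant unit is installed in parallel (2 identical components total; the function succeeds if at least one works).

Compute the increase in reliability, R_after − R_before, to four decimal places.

0.2072

R_before = 0.707
R_after = 1 − (1 − 0.707)^2 = 0.9142
ΔR = 0.9142 − 0.707 = 0.2072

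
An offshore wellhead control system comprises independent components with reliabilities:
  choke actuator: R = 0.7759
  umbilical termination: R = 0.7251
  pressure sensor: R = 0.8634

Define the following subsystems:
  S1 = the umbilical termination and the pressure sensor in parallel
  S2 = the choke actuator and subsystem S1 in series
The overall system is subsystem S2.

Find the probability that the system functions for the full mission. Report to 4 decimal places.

Parallel (umbilical termination and pressure sensor): 1 − (1 − 0.725100)(1 − 0.863400) = 0.962449
Series (choke actuator and [0.962449]): 0.775900 × 0.962449 = 0.7468

0.7468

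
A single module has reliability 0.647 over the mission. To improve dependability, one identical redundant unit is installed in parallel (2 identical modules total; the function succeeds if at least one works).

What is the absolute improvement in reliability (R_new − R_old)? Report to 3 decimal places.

R_before = 0.647
R_after = 1 − (1 − 0.647)^2 = 0.875
ΔR = 0.875 − 0.647 = 0.228

0.228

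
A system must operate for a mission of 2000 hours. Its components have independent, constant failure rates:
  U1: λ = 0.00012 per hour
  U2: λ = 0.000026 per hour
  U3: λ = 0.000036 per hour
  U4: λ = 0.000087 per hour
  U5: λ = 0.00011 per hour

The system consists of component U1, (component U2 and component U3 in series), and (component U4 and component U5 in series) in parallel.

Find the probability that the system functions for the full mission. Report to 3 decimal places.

0.992

R(U1) = exp(−0.00012 × 2000) = 0.78663
R(U2) = exp(−0.000026 × 2000) = 0.94933
R(U3) = exp(−0.000036 × 2000) = 0.93053
R(U4) = exp(−0.000087 × 2000) = 0.84030
R(U5) = exp(−0.00011 × 2000) = 0.80252
Series (U2 and U3): 0.94933 × 0.93053 = 0.88338
Series (U4 and U5): 0.84030 × 0.80252 = 0.67436
Parallel (U1, [0.88338], and [0.67436]): 1 − (1 − 0.78663)(1 − 0.88338)(1 − 0.67436) = 0.992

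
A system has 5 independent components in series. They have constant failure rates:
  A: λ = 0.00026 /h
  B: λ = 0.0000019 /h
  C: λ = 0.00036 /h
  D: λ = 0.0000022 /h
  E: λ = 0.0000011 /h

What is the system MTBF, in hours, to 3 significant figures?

Series of exponential components: λ_sys = Σ λ_i
λ_sys = 0.00026 + 0.0000019 + 0.00036 + 0.0000022 + 0.0000011 = 6.2520e-04 /h
MTBF = 1 / λ_sys = 1600 h

1600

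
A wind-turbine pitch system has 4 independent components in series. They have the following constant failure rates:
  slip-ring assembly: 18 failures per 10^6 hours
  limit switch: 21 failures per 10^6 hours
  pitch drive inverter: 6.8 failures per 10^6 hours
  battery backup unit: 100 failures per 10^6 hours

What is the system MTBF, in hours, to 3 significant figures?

Series of exponential components: λ_sys = Σ λ_i
λ_sys = 0.000018 + 0.000021 + 0.0000068 + 0.00010 = 1.4580e-04 /h
MTBF = 1 / λ_sys = 6860 h

6860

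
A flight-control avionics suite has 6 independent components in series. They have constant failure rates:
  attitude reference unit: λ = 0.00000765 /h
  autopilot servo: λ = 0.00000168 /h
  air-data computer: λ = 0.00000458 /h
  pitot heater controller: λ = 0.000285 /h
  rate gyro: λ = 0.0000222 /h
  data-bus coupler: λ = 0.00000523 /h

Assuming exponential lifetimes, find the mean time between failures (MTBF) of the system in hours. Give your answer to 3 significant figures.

Series of exponential components: λ_sys = Σ λ_i
λ_sys = 0.00000765 + 0.00000168 + 0.00000458 + 0.000285 + 0.0000222 + 0.00000523 = 3.2634e-04 /h
MTBF = 1 / λ_sys = 3060 h

3060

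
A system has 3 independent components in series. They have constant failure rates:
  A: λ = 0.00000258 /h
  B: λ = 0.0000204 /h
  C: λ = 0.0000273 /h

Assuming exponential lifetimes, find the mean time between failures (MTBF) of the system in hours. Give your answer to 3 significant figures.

19900

Series of exponential components: λ_sys = Σ λ_i
λ_sys = 0.00000258 + 0.0000204 + 0.0000273 = 5.0280e-05 /h
MTBF = 1 / λ_sys = 19900 h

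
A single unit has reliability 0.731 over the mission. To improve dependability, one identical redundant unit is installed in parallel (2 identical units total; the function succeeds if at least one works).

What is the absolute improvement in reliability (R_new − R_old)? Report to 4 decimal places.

R_before = 0.731
R_after = 1 − (1 − 0.731)^2 = 0.9276
ΔR = 0.9276 − 0.731 = 0.1966

0.1966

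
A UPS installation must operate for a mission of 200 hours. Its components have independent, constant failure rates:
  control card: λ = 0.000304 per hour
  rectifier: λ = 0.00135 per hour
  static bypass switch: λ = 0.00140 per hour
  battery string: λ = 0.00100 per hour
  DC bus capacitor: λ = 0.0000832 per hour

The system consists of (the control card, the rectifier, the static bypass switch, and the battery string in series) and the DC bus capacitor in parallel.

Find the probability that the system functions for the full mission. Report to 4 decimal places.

0.9908

R(control card) = exp(−0.000304 × 200) = 0.941011
R(rectifier) = exp(−0.00135 × 200) = 0.763379
R(static bypass switch) = exp(−0.00140 × 200) = 0.755784
R(battery string) = exp(−0.00100 × 200) = 0.818731
R(DC bus capacitor) = exp(−0.0000832 × 200) = 0.983498
Series (control card, rectifier, static bypass switch, and battery string): 0.941011 × 0.763379 × 0.755784 × 0.818731 = 0.444502
Parallel ([0.444502] and DC bus capacitor): 1 − (1 − 0.444502)(1 − 0.983498) = 0.9908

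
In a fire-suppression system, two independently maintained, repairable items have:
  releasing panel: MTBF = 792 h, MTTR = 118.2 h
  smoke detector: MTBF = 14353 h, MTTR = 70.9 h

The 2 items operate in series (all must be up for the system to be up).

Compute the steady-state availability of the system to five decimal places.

A(releasing panel) = MTBF/(MTBF+MTTR) = 792/(792+118.2) = 0.870138
A(smoke detector) = MTBF/(MTBF+MTTR) = 14353/(14353+70.9) = 0.995085
Series availability: 0.870138 × 0.995085 = 0.86586

0.86586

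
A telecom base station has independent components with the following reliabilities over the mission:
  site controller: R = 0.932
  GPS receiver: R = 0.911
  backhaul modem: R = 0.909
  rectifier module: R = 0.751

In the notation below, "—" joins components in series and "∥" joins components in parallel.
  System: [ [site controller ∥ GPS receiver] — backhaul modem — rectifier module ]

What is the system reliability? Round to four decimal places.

Parallel (site controller and GPS receiver): 1 − (1 − 0.932000)(1 − 0.911000) = 0.993948
Series ([0.993948], backhaul modem, and rectifier module): 0.993948 × 0.909000 × 0.751000 = 0.6785

0.6785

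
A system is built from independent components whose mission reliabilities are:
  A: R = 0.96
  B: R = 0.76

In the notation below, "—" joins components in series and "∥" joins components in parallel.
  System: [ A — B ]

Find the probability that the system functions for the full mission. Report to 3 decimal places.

0.730

Series (A and B): 0.96000 × 0.76000 = 0.730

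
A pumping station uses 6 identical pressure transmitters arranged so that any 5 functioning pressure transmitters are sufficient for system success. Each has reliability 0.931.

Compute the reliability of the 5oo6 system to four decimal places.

R = Σ_{i=5}^{6} C(6,i) p^i (1−p)^{6−i} with p = 0.931
C(6,5)·0.931^5·0.069^1 = 0.289567
C(6,6)·0.931^6·0.069^0 = 0.651176
Sum = 0.9407

0.9407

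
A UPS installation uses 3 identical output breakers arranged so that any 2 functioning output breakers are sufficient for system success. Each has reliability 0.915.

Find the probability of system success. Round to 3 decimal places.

0.980

R = Σ_{i=2}^{3} C(3,i) p^i (1−p)^{3−i} with p = 0.915
C(3,2)·0.915^2·0.085^1 = 0.21349
C(3,3)·0.915^3·0.085^0 = 0.76606
Sum = 0.980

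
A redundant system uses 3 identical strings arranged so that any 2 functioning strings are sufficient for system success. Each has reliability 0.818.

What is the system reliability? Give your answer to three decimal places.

R = Σ_{i=2}^{3} C(3,i) p^i (1−p)^{3−i} with p = 0.818
C(3,2)·0.818^2·0.182^1 = 0.36534
C(3,3)·0.818^3·0.182^0 = 0.54734
Sum = 0.913

0.913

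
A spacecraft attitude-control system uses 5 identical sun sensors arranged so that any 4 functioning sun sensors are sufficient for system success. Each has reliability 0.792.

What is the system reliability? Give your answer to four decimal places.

R = Σ_{i=4}^{5} C(5,i) p^i (1−p)^{5−i} with p = 0.792
C(5,4)·0.792^4·0.208^1 = 0.409199
C(5,5)·0.792^5·0.208^0 = 0.311620
Sum = 0.7208

0.7208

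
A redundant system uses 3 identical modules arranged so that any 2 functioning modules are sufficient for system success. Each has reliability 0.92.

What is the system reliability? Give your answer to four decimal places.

R = Σ_{i=2}^{3} C(3,i) p^i (1−p)^{3−i} with p = 0.92
C(3,2)·0.92^2·0.08^1 = 0.203136
C(3,3)·0.92^3·0.08^0 = 0.778688
Sum = 0.9818

0.9818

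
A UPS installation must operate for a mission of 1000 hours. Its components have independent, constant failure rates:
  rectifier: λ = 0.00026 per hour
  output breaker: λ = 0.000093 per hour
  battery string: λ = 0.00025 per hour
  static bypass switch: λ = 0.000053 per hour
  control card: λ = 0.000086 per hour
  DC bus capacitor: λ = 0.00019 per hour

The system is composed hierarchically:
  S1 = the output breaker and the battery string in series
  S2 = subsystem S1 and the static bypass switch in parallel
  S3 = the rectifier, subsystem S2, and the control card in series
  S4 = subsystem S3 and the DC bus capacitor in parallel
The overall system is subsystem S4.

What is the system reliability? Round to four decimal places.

R(rectifier) = exp(−0.00026 × 1000) = 0.771052
R(output breaker) = exp(−0.000093 × 1000) = 0.911194
R(battery string) = exp(−0.00025 × 1000) = 0.778801
R(static bypass switch) = exp(−0.000053 × 1000) = 0.948380
R(control card) = exp(−0.000086 × 1000) = 0.917594
R(DC bus capacitor) = exp(−0.00019 × 1000) = 0.826959
Series (output breaker and battery string): 0.911194 × 0.778801 = 0.709639
Parallel ([0.709639] and static bypass switch): 1 − (1 − 0.709639)(1 − 0.948380) = 0.985012
Series (rectifier, [0.985012], and control card): 0.771052 × 0.985012 × 0.917594 = 0.696908
Parallel ([0.696908] and DC bus capacitor): 1 − (1 − 0.696908)(1 − 0.826959) = 0.9476

0.9476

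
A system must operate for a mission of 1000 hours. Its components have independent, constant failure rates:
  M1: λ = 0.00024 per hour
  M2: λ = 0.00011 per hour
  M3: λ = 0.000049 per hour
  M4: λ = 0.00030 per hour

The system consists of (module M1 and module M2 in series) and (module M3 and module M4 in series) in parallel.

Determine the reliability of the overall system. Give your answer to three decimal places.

R(M1) = exp(−0.00024 × 1000) = 0.78663
R(M2) = exp(−0.00011 × 1000) = 0.89583
R(M3) = exp(−0.000049 × 1000) = 0.95218
R(M4) = exp(−0.00030 × 1000) = 0.74082
Series (M1 and M2): 0.78663 × 0.89583 = 0.70469
Series (M3 and M4): 0.95218 × 0.74082 = 0.70539
Parallel ([0.70469] and [0.70539]): 1 − (1 − 0.70469)(1 − 0.70539) = 0.913

0.913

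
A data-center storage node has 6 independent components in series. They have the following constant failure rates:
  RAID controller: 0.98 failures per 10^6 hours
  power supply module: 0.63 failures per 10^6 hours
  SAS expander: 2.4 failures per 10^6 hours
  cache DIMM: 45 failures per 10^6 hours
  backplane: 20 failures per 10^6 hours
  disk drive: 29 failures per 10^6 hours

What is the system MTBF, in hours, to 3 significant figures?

Series of exponential components: λ_sys = Σ λ_i
λ_sys = 0.00000098 + 0.00000063 + 0.0000024 + 0.000045 + 0.000020 + 0.000029 = 9.8010e-05 /h
MTBF = 1 / λ_sys = 10200 h

10200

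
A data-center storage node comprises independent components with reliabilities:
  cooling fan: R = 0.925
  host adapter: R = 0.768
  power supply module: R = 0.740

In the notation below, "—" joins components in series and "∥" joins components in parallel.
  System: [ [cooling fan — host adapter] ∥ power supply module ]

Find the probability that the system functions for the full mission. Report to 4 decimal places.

Series (cooling fan and host adapter): 0.925000 × 0.768000 = 0.710400
Parallel ([0.710400] and power supply module): 1 − (1 − 0.710400)(1 − 0.740000) = 0.9247

0.9247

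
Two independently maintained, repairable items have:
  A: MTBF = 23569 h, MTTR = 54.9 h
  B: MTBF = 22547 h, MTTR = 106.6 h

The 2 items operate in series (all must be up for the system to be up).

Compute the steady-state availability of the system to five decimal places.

0.99298

A(A) = MTBF/(MTBF+MTTR) = 23569/(23569+54.9) = 0.997676
A(B) = MTBF/(MTBF+MTTR) = 22547/(22547+106.6) = 0.995294
Series availability: 0.997676 × 0.995294 = 0.99298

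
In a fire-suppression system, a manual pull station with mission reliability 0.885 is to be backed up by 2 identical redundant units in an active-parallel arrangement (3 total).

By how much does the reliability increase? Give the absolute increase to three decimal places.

R_before = 0.885
R_after = 1 − (1 − 0.885)^3 = 0.998
ΔR = 0.998 − 0.885 = 0.113

0.113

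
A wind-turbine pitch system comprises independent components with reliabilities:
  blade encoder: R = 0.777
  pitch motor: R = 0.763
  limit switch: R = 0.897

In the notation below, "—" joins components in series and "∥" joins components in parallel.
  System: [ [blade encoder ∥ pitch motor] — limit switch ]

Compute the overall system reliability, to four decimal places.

0.8496

Parallel (blade encoder and pitch motor): 1 − (1 − 0.777000)(1 − 0.763000) = 0.947149
Series ([0.947149] and limit switch): 0.947149 × 0.897000 = 0.8496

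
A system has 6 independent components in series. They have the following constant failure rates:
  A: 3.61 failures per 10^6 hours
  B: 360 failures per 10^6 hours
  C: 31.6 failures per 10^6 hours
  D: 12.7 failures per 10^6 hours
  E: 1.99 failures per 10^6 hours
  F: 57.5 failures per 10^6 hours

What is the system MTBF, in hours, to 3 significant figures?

Series of exponential components: λ_sys = Σ λ_i
λ_sys = 0.00000361 + 0.000360 + 0.0000316 + 0.0000127 + 0.00000199 + 0.0000575 = 4.6740e-04 /h
MTBF = 1 / λ_sys = 2140 h

2140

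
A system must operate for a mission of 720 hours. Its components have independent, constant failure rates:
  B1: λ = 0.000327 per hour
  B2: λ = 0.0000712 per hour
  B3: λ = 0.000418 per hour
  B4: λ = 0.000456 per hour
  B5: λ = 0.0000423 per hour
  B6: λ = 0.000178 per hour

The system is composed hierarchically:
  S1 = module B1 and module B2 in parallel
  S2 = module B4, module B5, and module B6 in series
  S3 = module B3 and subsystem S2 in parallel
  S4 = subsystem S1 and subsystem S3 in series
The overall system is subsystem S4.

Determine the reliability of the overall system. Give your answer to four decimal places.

0.8904

R(B1) = exp(−0.000327 × 720) = 0.790223
R(B2) = exp(−0.0000712 × 720) = 0.950028
R(B3) = exp(−0.000418 × 720) = 0.740107
R(B4) = exp(−0.000456 × 720) = 0.720133
R(B5) = exp(−0.0000423 × 720) = 0.970003
R(B6) = exp(−0.000178 × 720) = 0.879713
Parallel (B1 and B2): 1 − (1 − 0.790223)(1 − 0.950028) = 0.989517
Series (B4, B5, and B6): 0.720133 × 0.970003 × 0.879713 = 0.614507
Parallel (B3 and [0.614507]): 1 − (1 − 0.740107)(1 − 0.614507) = 0.899813
Series ([0.989517] and [0.899813]): 0.989517 × 0.899813 = 0.8904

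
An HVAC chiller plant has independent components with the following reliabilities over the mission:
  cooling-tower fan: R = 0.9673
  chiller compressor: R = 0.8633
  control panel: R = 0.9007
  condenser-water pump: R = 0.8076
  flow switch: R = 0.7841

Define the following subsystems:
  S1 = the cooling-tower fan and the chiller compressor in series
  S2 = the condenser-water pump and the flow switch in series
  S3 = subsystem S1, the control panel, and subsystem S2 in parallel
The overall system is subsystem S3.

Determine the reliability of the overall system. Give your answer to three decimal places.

Series (cooling-tower fan and chiller compressor): 0.96730 × 0.86330 = 0.83507
Series (condenser-water pump and flow switch): 0.80760 × 0.78410 = 0.63324
Parallel ([0.83507], control panel, and [0.63324]): 1 − (1 − 0.83507)(1 − 0.90070)(1 − 0.63324) = 0.994

0.994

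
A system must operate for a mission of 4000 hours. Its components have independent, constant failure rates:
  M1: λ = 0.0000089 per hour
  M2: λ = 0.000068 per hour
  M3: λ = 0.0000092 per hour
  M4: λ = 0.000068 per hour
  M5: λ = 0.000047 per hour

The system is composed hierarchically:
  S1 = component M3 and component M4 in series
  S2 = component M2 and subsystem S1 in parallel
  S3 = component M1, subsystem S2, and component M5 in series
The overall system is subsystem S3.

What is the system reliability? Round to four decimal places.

R(M1) = exp(−0.0000089 × 4000) = 0.965026
R(M2) = exp(−0.000068 × 4000) = 0.761854
R(M3) = exp(−0.0000092 × 4000) = 0.963869
R(M4) = exp(−0.000068 × 4000) = 0.761854
R(M5) = exp(−0.000047 × 4000) = 0.828615
Series (M3 and M4): 0.963869 × 0.761854 = 0.734327
Parallel (M2 and [0.734327]): 1 − (1 − 0.761854)(1 − 0.734327) = 0.936731
Series (M1, [0.936731], and M5): 0.965026 × 0.936731 × 0.828615 = 0.7490

0.7490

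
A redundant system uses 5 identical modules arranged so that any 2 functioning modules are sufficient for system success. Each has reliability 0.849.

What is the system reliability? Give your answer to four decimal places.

R = Σ_{i=2}^{5} C(5,i) p^i (1−p)^{5−i} with p = 0.849
C(5,2)·0.849^2·0.151^3 = 0.024817
C(5,3)·0.849^3·0.151^2 = 0.139533
C(5,4)·0.849^4·0.151^1 = 0.392263
C(5,5)·0.849^5·0.151^0 = 0.441101
Sum = 0.9977

0.9977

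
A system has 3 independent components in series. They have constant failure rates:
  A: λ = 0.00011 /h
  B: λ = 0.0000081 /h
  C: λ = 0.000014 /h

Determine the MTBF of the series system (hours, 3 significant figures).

7570

Series of exponential components: λ_sys = Σ λ_i
λ_sys = 0.00011 + 0.0000081 + 0.000014 = 1.3210e-04 /h
MTBF = 1 / λ_sys = 7570 h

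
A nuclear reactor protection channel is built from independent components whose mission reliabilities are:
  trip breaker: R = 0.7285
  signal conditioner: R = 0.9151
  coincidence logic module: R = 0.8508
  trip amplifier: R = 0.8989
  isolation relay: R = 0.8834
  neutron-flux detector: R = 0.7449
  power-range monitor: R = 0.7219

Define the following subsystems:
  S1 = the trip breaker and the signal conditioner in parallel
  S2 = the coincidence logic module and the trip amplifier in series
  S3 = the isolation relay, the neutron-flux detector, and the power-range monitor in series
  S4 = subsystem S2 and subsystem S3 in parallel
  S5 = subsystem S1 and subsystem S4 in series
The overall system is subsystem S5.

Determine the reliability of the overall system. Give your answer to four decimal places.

Parallel (trip breaker and signal conditioner): 1 − (1 − 0.728500)(1 − 0.915100) = 0.976950
Series (coincidence logic module and trip amplifier): 0.850800 × 0.898900 = 0.764784
Series (isolation relay, neutron-flux detector, and power-range monitor): 0.883400 × 0.744900 × 0.721900 = 0.475042
Parallel ([0.764784] and [0.475042]): 1 − (1 − 0.764784)(1 − 0.475042) = 0.876521
Series ([0.976950] and [0.876521]): 0.976950 × 0.876521 = 0.8563

0.8563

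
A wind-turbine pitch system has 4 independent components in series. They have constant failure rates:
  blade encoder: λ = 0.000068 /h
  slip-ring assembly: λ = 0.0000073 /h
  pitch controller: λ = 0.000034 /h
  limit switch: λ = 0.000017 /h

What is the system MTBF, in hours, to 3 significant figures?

7920

Series of exponential components: λ_sys = Σ λ_i
λ_sys = 0.000068 + 0.0000073 + 0.000034 + 0.000017 = 1.2630e-04 /h
MTBF = 1 / λ_sys = 7920 h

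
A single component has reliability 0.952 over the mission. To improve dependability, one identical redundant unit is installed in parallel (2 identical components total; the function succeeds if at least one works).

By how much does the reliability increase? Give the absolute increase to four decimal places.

R_before = 0.952
R_after = 1 − (1 − 0.952)^2 = 0.9977
ΔR = 0.9977 − 0.952 = 0.0457

0.0457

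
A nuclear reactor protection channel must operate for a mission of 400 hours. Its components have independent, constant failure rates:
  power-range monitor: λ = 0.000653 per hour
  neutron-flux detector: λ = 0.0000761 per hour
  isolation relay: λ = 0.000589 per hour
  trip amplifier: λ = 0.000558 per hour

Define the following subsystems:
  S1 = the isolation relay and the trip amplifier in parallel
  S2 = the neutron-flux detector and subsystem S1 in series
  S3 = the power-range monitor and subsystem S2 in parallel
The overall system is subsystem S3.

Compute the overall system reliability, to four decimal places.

R(power-range monitor) = exp(−0.000653 × 400) = 0.770127
R(neutron-flux detector) = exp(−0.0000761 × 400) = 0.970019
R(isolation relay) = exp(−0.000589 × 400) = 0.790097
R(trip amplifier) = exp(−0.000558 × 400) = 0.799955
Parallel (isolation relay and trip amplifier): 1 − (1 − 0.790097)(1 − 0.799955) = 0.958010
Series (neutron-flux detector and [0.958010]): 0.970019 × 0.958010 = 0.929288
Parallel (power-range monitor and [0.929288]): 1 − (1 − 0.770127)(1 − 0.929288) = 0.9837

0.9837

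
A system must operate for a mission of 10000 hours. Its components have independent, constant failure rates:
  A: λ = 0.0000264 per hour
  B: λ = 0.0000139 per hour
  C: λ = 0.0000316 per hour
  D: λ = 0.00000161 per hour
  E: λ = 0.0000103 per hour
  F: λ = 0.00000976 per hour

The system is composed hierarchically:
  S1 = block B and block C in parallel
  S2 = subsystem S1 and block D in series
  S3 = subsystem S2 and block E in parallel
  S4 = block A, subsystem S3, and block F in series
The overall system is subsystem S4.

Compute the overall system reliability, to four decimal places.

R(A) = exp(−0.0000264 × 10000) = 0.767974
R(B) = exp(−0.0000139 × 10000) = 0.870228
R(C) = exp(−0.0000316 × 10000) = 0.729059
R(D) = exp(−0.00000161 × 10000) = 0.984029
R(E) = exp(−0.0000103 × 10000) = 0.902127
R(F) = exp(−0.00000976 × 10000) = 0.907012
Parallel (B and C): 1 − (1 − 0.870228)(1 − 0.729059) = 0.964839
Series ([0.964839] and D): 0.964839 × 0.984029 = 0.949430
Parallel ([0.949430] and E): 1 − (1 − 0.949430)(1 − 0.902127) = 0.995051
Series (A, [0.995051], and F): 0.767974 × 0.995051 × 0.907012 = 0.6931

0.6931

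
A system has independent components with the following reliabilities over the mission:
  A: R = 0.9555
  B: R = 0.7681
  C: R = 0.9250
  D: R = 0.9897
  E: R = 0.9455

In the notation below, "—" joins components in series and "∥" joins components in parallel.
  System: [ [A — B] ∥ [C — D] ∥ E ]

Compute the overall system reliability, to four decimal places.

Series (A and B): 0.955500 × 0.768100 = 0.733920
Series (C and D): 0.925000 × 0.989700 = 0.915473
Parallel ([0.733920], [0.915473], and E): 1 − (1 − 0.733920)(1 − 0.915473)(1 − 0.945500) = 0.9988

0.9988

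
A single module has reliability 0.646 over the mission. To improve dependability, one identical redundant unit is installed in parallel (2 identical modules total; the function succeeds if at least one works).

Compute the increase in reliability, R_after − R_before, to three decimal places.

R_before = 0.646
R_after = 1 − (1 − 0.646)^2 = 0.875
ΔR = 0.875 − 0.646 = 0.229

0.229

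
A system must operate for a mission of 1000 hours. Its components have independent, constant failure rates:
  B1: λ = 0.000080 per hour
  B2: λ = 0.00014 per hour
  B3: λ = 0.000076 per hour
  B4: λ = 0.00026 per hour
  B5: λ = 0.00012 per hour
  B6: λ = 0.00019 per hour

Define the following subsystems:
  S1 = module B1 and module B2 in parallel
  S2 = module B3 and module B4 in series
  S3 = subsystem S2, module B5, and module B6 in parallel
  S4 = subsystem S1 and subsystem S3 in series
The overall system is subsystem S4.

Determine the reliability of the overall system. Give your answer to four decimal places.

0.9844

R(B1) = exp(−0.000080 × 1000) = 0.923116
R(B2) = exp(−0.00014 × 1000) = 0.869358
R(B3) = exp(−0.000076 × 1000) = 0.926816
R(B4) = exp(−0.00026 × 1000) = 0.771052
R(B5) = exp(−0.00012 × 1000) = 0.886920
R(B6) = exp(−0.00019 × 1000) = 0.826959
Parallel (B1 and B2): 1 − (1 − 0.923116)(1 − 0.869358) = 0.989956
Series (B3 and B4): 0.926816 × 0.771052 = 0.714623
Parallel ([0.714623], B5, and B6): 1 − (1 − 0.714623)(1 − 0.886920)(1 − 0.826959) = 0.994416
Series ([0.989956] and [0.994416]): 0.989956 × 0.994416 = 0.9844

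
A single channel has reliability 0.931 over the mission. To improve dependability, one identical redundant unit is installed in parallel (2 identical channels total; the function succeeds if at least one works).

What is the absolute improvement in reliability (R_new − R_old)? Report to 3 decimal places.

R_before = 0.931
R_after = 1 − (1 − 0.931)^2 = 0.995
ΔR = 0.995 − 0.931 = 0.064

0.064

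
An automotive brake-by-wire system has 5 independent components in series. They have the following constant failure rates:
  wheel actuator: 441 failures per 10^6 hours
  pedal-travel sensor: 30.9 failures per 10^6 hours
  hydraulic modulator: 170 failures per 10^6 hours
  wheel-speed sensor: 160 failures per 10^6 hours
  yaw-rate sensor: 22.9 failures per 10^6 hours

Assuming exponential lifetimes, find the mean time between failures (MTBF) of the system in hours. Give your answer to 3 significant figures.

1210

Series of exponential components: λ_sys = Σ λ_i
λ_sys = 0.000441 + 0.0000309 + 0.000170 + 0.000160 + 0.0000229 = 8.2480e-04 /h
MTBF = 1 / λ_sys = 1210 h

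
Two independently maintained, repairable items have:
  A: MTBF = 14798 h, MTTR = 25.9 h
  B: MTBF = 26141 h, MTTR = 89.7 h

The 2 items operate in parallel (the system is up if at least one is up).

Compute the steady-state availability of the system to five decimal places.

A(A) = MTBF/(MTBF+MTTR) = 14798/(14798+25.9) = 0.998253
A(B) = MTBF/(MTBF+MTTR) = 26141/(26141+89.7) = 0.996580
Parallel availability: 1 − (1 − 0.998253)(1 − 0.996580) = 0.99999

0.99999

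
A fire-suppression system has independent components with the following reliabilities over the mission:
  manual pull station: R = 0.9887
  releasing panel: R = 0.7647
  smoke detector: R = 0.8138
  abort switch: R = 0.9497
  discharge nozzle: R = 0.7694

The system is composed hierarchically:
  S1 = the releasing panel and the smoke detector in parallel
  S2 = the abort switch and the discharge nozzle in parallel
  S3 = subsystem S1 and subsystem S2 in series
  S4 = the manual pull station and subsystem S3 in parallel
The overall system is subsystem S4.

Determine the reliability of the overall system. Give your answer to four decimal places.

Parallel (releasing panel and smoke detector): 1 − (1 − 0.764700)(1 − 0.813800) = 0.956187
Parallel (abort switch and discharge nozzle): 1 − (1 − 0.949700)(1 − 0.769400) = 0.988401
Series ([0.956187] and [0.988401]): 0.956187 × 0.988401 = 0.945096
Parallel (manual pull station and [0.945096]): 1 − (1 − 0.988700)(1 − 0.945096) = 0.9994

0.9994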